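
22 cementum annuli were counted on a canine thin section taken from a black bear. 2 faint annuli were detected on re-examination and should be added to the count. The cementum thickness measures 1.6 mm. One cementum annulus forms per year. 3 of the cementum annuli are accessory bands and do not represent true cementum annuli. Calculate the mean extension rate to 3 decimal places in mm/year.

0.076 mm/year

After corrections the count is 22 − 3 + 2 = 21 cementum annuli.
Mean rate = 1.6 mm / 21 years ≈ 0.076 mm/year.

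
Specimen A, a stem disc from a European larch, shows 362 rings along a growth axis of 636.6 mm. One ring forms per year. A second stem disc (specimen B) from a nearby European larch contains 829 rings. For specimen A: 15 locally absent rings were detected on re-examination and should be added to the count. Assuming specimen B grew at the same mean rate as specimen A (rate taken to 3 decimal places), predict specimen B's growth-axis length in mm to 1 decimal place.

Specimen A: true ring count = 362 + 15 = 377.
A: Extension rate ≈ 636.6 / 377 = 1.689 mm per year.
For B, 1.689 mm/year × 829 years = 1400.2 mm.

1400.2 mm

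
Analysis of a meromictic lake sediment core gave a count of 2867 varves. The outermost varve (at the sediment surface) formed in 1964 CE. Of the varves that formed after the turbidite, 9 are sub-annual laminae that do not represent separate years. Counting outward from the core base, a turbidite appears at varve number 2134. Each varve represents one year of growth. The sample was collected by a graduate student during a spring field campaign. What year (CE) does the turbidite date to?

2867 − 2134 = 733 varves lie beyond the turbidite toward the sediment surface.
733 − 9 false = 724 true varves after the turbidite.
Counting back 724 years from 1964 CE places the turbidite in 1964 − 724 = 1240 CE.

1240 CE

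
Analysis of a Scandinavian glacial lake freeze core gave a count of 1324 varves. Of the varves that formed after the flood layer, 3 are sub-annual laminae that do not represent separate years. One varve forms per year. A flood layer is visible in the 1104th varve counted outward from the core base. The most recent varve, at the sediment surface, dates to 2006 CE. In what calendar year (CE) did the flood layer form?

1789 CE

Between varve 1104 and the sediment surface there are 1324 − 1104 = 220 varves.
220 − 3 false = 217 true varves after the flood layer.
The varve at the sediment surface is 2006 CE, so the flood layer dates to 2006 − 217 = 1789 CE.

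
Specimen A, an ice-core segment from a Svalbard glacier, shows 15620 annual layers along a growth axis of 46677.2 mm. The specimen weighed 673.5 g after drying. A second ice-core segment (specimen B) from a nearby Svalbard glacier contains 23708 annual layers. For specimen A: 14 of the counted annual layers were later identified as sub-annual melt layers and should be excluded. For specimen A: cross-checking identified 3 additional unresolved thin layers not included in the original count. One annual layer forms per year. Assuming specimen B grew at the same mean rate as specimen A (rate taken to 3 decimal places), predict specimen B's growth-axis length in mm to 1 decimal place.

70886.9 mm

Specimen A: adjusted count: 15620 − 14 + 3 = 15609 annual layers.
A: 46677.2 mm over 15609 years gives 46677.2 / 15609 ≈ 2.990 mm/year.
Length of B = 2.990 × 23708 = 70886.9 mm.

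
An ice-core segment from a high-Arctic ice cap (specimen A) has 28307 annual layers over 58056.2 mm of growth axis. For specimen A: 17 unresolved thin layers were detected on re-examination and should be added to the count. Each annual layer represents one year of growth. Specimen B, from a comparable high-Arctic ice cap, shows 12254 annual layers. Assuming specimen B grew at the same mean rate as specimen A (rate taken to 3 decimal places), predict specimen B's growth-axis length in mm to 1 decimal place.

25120.7 mm

Specimen A: adjusted count: 28307 + 17 = 28324 annual layers.
A: 58056.2 mm over 28324 years gives 58056.2 / 28324 ≈ 2.050 mm/year.
For B, 2.050 mm/year × 12254 years = 25120.7 mm.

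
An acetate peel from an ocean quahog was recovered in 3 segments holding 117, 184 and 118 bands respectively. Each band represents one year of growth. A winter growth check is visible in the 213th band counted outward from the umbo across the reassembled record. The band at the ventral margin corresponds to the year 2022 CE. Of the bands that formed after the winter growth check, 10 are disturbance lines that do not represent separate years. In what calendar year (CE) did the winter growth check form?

Total bands = 117 + 184 + 118 = 419.
419 − 213 = 206 bands lie beyond the winter growth check toward the ventral margin.
Excluding 10 false bands: 206 − 10 = 196.
2022 − 196 = 1826 CE.

1826 CE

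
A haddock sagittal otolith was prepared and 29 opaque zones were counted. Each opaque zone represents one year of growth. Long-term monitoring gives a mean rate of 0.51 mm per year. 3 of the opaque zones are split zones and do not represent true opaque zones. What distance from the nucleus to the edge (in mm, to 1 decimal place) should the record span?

Adjusted count: 29 − 3 = 26 opaque zones.
26 years at 0.51 mm/year gives 0.51 × 26 = 13.3 mm.

13.3 mm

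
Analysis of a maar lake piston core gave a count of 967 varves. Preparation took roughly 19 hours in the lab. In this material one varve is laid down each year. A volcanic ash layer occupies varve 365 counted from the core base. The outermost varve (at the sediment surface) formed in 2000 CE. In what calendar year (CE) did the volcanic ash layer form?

967 − 365 = 602 varves lie beyond the volcanic ash layer toward the sediment surface.
2000 − 602 = 1398 CE.

1398 CE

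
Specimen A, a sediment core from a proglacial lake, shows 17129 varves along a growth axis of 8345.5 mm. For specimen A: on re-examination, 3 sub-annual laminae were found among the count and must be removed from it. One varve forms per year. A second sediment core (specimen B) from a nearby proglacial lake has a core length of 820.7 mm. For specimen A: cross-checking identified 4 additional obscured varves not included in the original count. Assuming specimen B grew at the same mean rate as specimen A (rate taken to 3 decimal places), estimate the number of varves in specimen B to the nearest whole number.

1685 varves

Specimen A: adjusted count: 17129 − 3 + 4 = 17130 varves.
A: Extension rate ≈ 8345.5 / 17130 = 0.487 mm/yr.
For B, 820.7 / 0.487 = 1685.22 years ≈ 1685 varves.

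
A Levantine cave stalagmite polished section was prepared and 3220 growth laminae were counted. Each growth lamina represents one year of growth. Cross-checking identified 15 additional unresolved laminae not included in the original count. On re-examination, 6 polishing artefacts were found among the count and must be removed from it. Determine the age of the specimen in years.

3229 years

After corrections the count is 3220 − 6 + 15 = 3229 growth laminae.
With a one-to-one growth lamina periodicity this is 3229 years.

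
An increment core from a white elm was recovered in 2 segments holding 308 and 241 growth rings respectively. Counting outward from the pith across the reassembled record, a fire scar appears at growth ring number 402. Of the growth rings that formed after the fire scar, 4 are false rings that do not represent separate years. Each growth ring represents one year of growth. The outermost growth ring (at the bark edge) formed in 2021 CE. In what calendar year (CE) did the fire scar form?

Total growth rings = 308 + 241 = 549.
The fire scar sits at growth ring 402 from the pith, so 549 − 402 = 147 growth rings formed after it.
Excluding 4 false growth rings: 147 − 4 = 143.
Counting back 143 years from 2021 CE places the fire scar in 2021 − 143 = 1878 CE.

1878 CE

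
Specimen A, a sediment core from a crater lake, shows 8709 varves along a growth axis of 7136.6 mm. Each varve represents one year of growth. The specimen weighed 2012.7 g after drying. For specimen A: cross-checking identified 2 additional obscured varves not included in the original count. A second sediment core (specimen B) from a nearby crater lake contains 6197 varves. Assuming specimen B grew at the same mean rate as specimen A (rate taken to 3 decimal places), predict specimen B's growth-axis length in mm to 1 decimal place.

5075.3 mm

Specimen A: correcting the raw count gives 8709 + 2 = 8711 true varves.
A: Extension rate ≈ 7136.6 / 8711 = 0.819 mm/yr.
Length of B = 0.819 × 6197 = 5075.3 mm.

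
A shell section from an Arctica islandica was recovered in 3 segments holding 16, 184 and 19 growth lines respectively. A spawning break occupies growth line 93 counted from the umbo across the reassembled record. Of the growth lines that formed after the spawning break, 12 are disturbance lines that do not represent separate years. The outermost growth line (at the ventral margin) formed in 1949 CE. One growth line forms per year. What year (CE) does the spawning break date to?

Total growth lines = 16 + 184 + 19 = 219.
The spawning break sits at growth line 93 from the umbo, so 219 − 93 = 126 growth lines formed after it.
Removing the 12 false growth lines leaves 126 − 12 = 114 true growth lines beyond the spawning break.
1949 − 114 = 1835 CE.

1835 CE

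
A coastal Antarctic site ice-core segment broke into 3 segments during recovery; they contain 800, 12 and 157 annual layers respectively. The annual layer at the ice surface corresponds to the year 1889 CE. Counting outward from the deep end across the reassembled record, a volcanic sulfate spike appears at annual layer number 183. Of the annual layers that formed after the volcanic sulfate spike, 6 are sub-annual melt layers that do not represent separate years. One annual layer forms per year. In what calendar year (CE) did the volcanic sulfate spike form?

1109 CE

Total annual layers = 800 + 12 + 157 = 969.
Between annual layer 183 and the ice surface there are 969 − 183 = 786 annual layers.
786 − 6 false = 780 true annual layers after the volcanic sulfate spike.
1889 − 780 = 1109 CE.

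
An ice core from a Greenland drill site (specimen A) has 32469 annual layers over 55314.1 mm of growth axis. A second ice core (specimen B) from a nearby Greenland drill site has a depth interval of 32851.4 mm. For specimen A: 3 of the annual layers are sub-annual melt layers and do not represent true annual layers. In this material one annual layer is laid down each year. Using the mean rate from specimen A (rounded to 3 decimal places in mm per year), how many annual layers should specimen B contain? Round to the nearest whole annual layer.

Specimen A: correcting the raw count gives 32469 − 3 = 32466 true annual layers.
A: Extension rate ≈ 55314.1 / 32466 = 1.704 mm per year.
B spans 32851.4 / 1.704 = 19278.99 years ≈ 19279 annual layers.

19279 annual layers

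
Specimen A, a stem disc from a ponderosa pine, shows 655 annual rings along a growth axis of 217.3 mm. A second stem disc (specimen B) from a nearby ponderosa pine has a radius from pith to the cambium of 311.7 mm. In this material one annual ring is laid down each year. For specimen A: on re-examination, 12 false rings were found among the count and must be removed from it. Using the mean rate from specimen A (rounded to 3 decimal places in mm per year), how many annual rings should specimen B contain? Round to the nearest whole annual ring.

922 annual rings

Specimen A: true annual ring count = 655 − 12 = 643.
A: Mean rate = 217.3 mm / 643 years ≈ 0.338 mm/yr.
For B, 311.7 / 0.338 = 922.19 years ≈ 922 annual rings.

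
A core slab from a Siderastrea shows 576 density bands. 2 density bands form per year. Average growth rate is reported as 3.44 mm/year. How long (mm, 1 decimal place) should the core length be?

Dividing by 2 density bands per year: 576 / 2 = 288 years.
Predicted length = 3.44 mm/year × 288 years = 990.7 mm.

990.7 mm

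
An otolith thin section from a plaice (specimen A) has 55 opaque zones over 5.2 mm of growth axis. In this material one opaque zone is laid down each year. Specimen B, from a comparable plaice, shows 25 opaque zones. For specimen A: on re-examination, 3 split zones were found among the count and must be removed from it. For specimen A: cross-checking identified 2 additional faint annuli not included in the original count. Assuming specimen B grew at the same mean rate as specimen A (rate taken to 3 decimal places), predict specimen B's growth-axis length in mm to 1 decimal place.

Specimen A: after corrections the count is 55 − 3 + 2 = 54 opaque zones.
A: Extension rate ≈ 5.2 / 54 = 0.096 mm/year.
For B, 0.096 mm/year × 25 years = 2.4 mm.

2.4 mm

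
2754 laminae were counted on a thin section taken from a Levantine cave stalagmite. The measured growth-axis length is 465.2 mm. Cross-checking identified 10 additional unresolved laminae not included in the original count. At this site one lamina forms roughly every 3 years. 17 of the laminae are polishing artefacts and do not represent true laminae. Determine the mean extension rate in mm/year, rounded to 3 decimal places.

0.056 mm/year

True lamina count = 2754 − 17 + 10 = 2747.
At 3 years per lamina, 2747 × 3 = 8241 years.
Extension rate ≈ 465.2 / 8241 = 0.056 mm/year.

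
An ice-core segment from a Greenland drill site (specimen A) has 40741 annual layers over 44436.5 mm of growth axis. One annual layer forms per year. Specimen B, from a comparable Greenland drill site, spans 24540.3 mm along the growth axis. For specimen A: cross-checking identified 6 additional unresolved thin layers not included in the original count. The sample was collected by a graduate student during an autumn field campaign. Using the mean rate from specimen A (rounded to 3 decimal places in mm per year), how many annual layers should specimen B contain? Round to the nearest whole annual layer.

22493 annual layers

Specimen A: adjusted count: 40741 + 6 = 40747 annual layers.
A: Mean rate = 44436.5 mm / 40747 years ≈ 1.091 mm/year.
For B, 24540.3 / 1.091 = 22493.40 years ≈ 22493 annual layers.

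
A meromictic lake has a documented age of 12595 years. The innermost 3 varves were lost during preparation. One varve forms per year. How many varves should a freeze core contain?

At one varve per year, 12595 years correspond to 12595 varves.
Less the 3 uncaptured varves: 12595 − 3 = 12592.

12592 varves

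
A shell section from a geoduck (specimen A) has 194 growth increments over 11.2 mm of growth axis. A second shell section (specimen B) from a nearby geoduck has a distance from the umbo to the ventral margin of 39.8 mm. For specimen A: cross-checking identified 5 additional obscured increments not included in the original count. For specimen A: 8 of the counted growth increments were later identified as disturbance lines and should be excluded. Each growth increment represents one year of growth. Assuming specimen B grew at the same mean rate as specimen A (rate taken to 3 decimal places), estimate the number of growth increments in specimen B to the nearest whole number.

Specimen A: adjusted count: 194 − 8 + 5 = 191 growth increments.
A: Mean rate = 11.2 mm / 191 years ≈ 0.059 mm/yr.
B spans 39.8 / 0.059 = 674.58 years ≈ 675 growth increments.

675 growth increments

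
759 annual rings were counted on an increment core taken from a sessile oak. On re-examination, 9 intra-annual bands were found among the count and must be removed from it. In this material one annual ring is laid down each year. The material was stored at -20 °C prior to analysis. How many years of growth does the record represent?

Correcting the raw count gives 759 − 9 = 750 true annual rings.
One annual ring per year makes the duration 750 years.

750 yr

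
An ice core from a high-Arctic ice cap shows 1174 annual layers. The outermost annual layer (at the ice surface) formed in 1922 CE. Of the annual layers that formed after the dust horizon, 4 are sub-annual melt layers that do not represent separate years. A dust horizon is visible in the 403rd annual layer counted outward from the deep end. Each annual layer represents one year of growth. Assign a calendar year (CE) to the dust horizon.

1155 CE

Between annual layer 403 and the ice surface there are 1174 − 403 = 771 annual layers.
771 − 4 false = 767 true annual layers after the dust horizon.
Counting back 767 years from 1922 CE places the dust horizon in 1922 − 767 = 1155 CE.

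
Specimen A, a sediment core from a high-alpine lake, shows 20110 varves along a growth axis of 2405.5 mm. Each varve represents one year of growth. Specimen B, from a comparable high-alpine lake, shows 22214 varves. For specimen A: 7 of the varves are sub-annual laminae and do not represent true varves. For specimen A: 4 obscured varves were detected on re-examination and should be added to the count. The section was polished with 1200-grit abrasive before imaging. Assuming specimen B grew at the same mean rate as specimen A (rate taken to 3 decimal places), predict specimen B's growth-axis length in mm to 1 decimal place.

2665.7 mm

Specimen A: adjusted count: 20110 − 7 + 4 = 20107 varves.
A: Extension rate ≈ 2405.5 / 20107 = 0.120 mm per year.
For B, 0.120 mm/year × 22214 years = 2665.7 mm.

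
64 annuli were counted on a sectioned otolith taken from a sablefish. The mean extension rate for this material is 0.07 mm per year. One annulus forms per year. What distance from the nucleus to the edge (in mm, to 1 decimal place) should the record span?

The record spans 64 years at 0.07 mm per year.
Predicted length = 0.07 mm/year × 64 years = 4.5 mm.

4.5 mm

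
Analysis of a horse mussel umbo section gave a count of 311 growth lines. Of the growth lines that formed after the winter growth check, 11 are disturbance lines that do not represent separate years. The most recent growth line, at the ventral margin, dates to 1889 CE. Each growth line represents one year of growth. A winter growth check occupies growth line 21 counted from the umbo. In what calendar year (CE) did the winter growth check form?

1610 CE

The winter growth check sits at growth line 21 from the umbo, so 311 − 21 = 290 growth lines formed after it.
290 − 11 false = 279 true growth lines after the winter growth check.
1889 − 279 = 1610 CE.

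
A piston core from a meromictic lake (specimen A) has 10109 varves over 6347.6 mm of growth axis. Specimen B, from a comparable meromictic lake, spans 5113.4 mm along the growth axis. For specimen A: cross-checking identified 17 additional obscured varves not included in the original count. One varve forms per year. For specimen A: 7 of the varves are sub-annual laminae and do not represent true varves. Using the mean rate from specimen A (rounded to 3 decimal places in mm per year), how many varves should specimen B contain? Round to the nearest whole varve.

8155 varves

Specimen A: correcting the raw count gives 10109 − 7 + 17 = 10119 true varves.
A: Mean rate = 6347.6 mm / 10119 years ≈ 0.627 mm per year.
Specimen B: 5113.4 mm / 0.627 mm per year = 8155.34 years ≈ 8155 varves.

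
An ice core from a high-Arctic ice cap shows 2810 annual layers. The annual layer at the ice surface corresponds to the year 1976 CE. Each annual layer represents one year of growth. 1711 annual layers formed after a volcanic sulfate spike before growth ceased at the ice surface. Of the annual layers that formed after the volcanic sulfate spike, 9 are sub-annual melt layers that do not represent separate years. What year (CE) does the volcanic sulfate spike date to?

274 CE

1711 annual layers formed after the volcanic sulfate spike.
Removing the 9 false annual layers leaves 1711 − 9 = 1702 true annual layers beyond the volcanic sulfate spike.
The annual layer at the ice surface is 1976 CE, so the volcanic sulfate spike dates to 1976 − 1702 = 274 CE.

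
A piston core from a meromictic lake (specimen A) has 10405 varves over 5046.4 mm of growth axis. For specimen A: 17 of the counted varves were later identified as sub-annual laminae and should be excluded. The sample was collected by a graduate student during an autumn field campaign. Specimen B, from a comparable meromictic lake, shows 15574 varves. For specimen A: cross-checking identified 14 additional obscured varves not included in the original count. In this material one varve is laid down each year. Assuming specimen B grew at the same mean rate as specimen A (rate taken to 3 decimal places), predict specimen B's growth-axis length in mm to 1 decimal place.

7553.4 mm

Specimen A: true varve count = 10405 − 17 + 14 = 10402.
A: Mean rate = 5046.4 mm / 10402 years ≈ 0.485 mm/yr.
Length of B = 0.485 × 15574 = 7553.4 mm.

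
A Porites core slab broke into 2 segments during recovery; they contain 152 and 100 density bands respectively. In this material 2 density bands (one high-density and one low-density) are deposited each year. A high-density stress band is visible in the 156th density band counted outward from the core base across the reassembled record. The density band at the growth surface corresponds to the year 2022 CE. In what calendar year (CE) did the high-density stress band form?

1974 CE

Total density bands = 152 + 100 = 252.
The high-density stress band sits at density band 156 from the core base, so 252 − 156 = 96 density bands formed after it.
96 density bands at 2 per year is 96 / 2 = 48 years.
The density band at the growth surface is 2022 CE, so the high-density stress band dates to 2022 − 48 = 1974 CE.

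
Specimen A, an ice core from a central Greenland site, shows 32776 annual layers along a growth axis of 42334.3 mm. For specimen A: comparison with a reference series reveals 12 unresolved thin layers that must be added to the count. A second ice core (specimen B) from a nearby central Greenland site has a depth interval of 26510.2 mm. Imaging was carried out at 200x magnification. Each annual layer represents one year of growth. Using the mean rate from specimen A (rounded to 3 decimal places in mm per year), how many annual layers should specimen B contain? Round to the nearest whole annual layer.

Specimen A: correcting the raw count gives 32776 + 12 = 32788 true annual layers.
A: Mean rate = 42334.3 mm / 32788 years ≈ 1.291 mm/yr.
Specimen B: 26510.2 mm / 1.291 mm per year = 20534.62 years ≈ 20535 annual layers.

20535 annual layers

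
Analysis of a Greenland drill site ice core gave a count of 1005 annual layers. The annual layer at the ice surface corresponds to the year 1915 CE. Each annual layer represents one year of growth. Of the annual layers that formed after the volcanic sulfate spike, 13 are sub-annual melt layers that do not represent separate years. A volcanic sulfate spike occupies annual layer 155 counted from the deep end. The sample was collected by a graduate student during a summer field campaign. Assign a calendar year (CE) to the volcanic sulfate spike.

1005 − 155 = 850 annual layers lie beyond the volcanic sulfate spike toward the ice surface.
Removing the 13 false annual layers leaves 850 − 13 = 837 true annual layers beyond the volcanic sulfate spike.
1915 − 837 = 1078 CE.

1078 CE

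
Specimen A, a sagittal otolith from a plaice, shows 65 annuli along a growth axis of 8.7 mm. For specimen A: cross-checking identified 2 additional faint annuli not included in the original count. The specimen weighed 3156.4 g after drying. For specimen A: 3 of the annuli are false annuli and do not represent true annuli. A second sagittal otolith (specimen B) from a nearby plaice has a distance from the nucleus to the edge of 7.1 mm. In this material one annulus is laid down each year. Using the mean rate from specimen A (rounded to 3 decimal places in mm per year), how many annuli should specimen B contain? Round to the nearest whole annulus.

52 annuli

Specimen A: after corrections the count is 65 − 3 + 2 = 64 annuli.
A: 8.7 mm over 64 years gives 8.7 / 64 ≈ 0.136 mm/year.
Specimen B: 7.1 mm / 0.136 mm per year = 52.21 years ≈ 52 annuli.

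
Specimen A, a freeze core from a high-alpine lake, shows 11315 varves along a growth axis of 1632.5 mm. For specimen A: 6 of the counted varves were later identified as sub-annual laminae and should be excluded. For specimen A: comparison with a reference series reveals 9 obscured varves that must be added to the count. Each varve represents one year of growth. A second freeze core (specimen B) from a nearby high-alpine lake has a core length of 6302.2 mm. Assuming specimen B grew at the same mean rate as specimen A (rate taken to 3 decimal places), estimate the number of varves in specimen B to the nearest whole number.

Specimen A: after corrections the count is 11315 − 6 + 9 = 11318 varves.
A: Extension rate ≈ 1632.5 / 11318 = 0.144 mm/year.
Specimen B: 6302.2 mm / 0.144 mm per year = 43765.28 years ≈ 43765 varves.

43765 varves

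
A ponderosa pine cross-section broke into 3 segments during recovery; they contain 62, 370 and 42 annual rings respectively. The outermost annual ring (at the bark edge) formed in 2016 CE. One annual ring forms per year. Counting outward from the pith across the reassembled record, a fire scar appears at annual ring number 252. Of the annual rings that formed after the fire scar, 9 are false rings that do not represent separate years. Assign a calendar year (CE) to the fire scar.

Total annual rings = 62 + 370 + 42 = 474.
474 − 252 = 222 annual rings lie beyond the fire scar toward the bark edge.
Excluding 9 false annual rings: 222 − 9 = 213.
Counting back 213 years from 2016 CE places the fire scar in 2016 − 213 = 1803 CE.

1803 CE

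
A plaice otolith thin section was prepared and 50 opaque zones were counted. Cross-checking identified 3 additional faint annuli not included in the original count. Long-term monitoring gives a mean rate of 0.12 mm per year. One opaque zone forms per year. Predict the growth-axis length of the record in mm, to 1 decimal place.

6.4 mm

After corrections the count is 50 + 3 = 53 opaque zones.
Length ≈ 0.12 × 53 = 6.4 mm.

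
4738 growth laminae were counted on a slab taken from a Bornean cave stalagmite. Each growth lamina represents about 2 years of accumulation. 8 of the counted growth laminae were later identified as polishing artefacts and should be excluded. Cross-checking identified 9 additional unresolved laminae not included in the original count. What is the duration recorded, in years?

After corrections the count is 4738 − 8 + 9 = 4739 growth laminae.
Multiplying by 2 years per growth lamina: 4739 × 2 = 9478 years.

9478 yr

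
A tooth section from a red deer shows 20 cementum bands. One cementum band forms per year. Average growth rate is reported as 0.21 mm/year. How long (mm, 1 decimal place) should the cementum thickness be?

20 years of growth are recorded.
20 years at 0.21 mm/year gives 0.21 × 20 = 4.2 mm.

4.2 mm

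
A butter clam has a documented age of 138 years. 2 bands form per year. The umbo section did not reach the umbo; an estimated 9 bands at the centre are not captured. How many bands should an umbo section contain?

267 bands

With 2 bands per year, 138 years would produce 138 × 2 = 276 bands.
Less the 9 uncaptured bands: 276 − 9 = 267.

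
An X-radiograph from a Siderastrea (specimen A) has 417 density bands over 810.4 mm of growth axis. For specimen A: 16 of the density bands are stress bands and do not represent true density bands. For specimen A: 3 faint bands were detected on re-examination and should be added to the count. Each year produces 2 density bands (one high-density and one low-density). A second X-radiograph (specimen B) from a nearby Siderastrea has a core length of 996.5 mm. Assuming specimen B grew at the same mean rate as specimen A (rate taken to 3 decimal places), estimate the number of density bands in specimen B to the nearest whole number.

497 density bands

Specimen A: true density band count = 417 − 16 + 3 = 404.
Specimen A: with 2 density bands per year, 404 / 2 = 202 years.
A: Mean rate = 810.4 mm / 202 years ≈ 4.012 mm per year.
B spans 996.5 / 4.012 = 248.38 years; at 2 density bands per year that is 248.38 × 2 ≈ 497 density bands.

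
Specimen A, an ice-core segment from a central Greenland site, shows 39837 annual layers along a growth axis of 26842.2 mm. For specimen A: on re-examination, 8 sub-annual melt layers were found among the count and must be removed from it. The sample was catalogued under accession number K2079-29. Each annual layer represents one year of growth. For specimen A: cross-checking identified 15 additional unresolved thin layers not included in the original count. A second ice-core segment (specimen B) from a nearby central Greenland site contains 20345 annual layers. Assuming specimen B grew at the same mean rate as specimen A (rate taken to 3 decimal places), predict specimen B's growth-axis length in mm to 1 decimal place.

Specimen A: adjusted count: 39837 − 8 + 15 = 39844 annual layers.
A: Extension rate ≈ 26842.2 / 39844 = 0.674 mm/year.
For B, 0.674 mm/year × 20345 years = 13712.5 mm.

13712.5 mm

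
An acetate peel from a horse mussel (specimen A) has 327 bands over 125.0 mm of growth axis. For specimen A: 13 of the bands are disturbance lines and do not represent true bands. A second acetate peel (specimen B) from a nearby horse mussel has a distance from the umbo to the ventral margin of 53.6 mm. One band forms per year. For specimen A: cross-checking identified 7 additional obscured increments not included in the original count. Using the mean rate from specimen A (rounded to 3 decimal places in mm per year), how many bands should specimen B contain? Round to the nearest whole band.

138 bands

Specimen A: after corrections the count is 327 − 13 + 7 = 321 bands.
A: Mean rate = 125.0 mm / 321 years ≈ 0.389 mm per year.
B spans 53.6 / 0.389 = 137.79 years ≈ 138 bands.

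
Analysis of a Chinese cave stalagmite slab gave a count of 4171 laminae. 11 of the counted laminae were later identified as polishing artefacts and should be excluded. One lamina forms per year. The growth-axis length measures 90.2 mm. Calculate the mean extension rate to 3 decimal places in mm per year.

Adjusted count: 4171 − 11 = 4160 laminae.
Mean rate = 90.2 mm / 4160 years ≈ 0.022 mm per year.

0.022 mm per year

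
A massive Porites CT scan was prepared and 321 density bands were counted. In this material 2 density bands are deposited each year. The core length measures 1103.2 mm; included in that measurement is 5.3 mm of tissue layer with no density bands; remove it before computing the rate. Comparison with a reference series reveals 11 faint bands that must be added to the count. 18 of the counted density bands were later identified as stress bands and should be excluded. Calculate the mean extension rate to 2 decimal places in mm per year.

6.99 mm per year

Correcting the raw count gives 321 − 18 + 11 = 314 true density bands.
With 2 density bands per year, 314 / 2 = 157 years.
The growth record spans 1103.2 − 5.3 = 1097.9 mm.
Mean rate = 1097.9 mm / 157 years ≈ 6.99 mm per year.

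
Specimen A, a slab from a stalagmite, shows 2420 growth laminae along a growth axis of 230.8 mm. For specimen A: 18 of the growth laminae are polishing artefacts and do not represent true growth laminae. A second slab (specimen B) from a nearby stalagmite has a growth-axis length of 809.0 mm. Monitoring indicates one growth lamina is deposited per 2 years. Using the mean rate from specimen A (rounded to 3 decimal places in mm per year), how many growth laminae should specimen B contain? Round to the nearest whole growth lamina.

8427 growth laminae

Specimen A: adjusted count: 2420 − 18 = 2402 growth laminae.
Specimen A: multiplying by 2 years per growth lamina: 2402 × 2 = 4804 years.
A: Extension rate ≈ 230.8 / 4804 = 0.048 mm/year.
B spans 809.0 / 0.048 = 16854.17 years; at 2 years per growth lamina that is 16854.17 / 2 ≈ 8427 growth laminae.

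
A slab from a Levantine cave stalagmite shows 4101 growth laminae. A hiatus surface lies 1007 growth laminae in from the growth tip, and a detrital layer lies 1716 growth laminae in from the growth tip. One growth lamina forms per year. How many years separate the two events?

709 years

1716 − 1007 = 709 growth laminae lie between the two events.
At one growth lamina per year, 709 years elapsed between them.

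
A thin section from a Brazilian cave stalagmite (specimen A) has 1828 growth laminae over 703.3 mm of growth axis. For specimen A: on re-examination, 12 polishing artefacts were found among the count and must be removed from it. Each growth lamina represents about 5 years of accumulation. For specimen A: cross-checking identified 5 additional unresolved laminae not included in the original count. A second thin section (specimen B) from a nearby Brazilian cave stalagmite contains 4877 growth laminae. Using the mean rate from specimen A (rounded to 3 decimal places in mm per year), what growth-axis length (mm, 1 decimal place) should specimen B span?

1877.6 mm

Specimen A: after corrections the count is 1828 − 12 + 5 = 1821 growth laminae.
Specimen A: multiplying by 5 years per growth lamina: 1821 × 5 = 9105 years.
A: 703.3 mm over 9105 years gives 703.3 / 9105 ≈ 0.077 mm/year.
Specimen B: multiplying by 5 years per growth lamina: 4877 × 5 = 24385 years. For B, 0.077 mm/year × 24385 years = 1877.6 mm.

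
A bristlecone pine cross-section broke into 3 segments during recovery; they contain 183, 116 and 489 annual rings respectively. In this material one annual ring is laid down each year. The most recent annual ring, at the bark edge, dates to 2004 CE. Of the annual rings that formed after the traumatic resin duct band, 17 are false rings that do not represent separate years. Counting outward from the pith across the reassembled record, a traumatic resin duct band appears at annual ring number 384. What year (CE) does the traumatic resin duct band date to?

Total annual rings = 183 + 116 + 489 = 788.
788 − 384 = 404 annual rings lie beyond the traumatic resin duct band toward the bark edge.
404 − 17 false = 387 true annual rings after the traumatic resin duct band.
2004 − 387 = 1617 CE.

1617 CE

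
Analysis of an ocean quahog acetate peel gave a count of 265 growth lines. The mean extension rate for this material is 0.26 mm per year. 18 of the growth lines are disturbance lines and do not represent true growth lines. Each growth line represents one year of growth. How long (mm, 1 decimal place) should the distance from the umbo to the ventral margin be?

64.2 mm

True growth line count = 265 − 18 = 247.
247 years at 0.26 mm/year gives 0.26 × 247 = 64.2 mm.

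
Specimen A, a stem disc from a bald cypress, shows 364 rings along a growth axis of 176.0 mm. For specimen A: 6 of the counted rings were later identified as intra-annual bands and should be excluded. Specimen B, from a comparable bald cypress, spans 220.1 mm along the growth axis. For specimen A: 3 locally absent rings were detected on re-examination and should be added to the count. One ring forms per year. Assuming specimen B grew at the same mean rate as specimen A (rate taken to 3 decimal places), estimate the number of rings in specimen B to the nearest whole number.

Specimen A: true ring count = 364 − 6 + 3 = 361.
A: 176.0 mm over 361 years gives 176.0 / 361 ≈ 0.488 mm/yr.
For B, 220.1 / 0.488 = 451.02 years ≈ 451 rings.

451 rings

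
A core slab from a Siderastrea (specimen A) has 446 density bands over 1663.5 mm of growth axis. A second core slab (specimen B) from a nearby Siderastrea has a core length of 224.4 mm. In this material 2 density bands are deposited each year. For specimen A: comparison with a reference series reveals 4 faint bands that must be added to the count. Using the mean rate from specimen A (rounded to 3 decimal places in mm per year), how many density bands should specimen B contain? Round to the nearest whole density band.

Specimen A: after corrections the count is 446 + 4 = 450 density bands.
Specimen A: dividing by 2 density bands per year: 450 / 2 = 225 years.
A: 1663.5 mm over 225 years gives 1663.5 / 225 ≈ 7.393 mm/yr.
For B, 224.4 / 7.393 = 30.35 years; at 2 density bands per year that is 30.35 × 2 ≈ 61 density bands.

61 density bands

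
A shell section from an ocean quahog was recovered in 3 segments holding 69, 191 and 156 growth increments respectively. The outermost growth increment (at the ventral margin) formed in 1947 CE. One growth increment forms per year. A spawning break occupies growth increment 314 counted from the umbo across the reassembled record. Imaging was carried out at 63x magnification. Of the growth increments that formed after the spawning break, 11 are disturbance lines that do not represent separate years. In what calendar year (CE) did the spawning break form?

1856 CE

Total growth increments = 69 + 191 + 156 = 416.
416 − 314 = 102 growth increments lie beyond the spawning break toward the ventral margin.
Removing the 11 false growth increments leaves 102 − 11 = 91 true growth increments beyond the spawning break.
The growth increment at the ventral margin is 1947 CE, so the spawning break dates to 1947 − 91 = 1856 CE.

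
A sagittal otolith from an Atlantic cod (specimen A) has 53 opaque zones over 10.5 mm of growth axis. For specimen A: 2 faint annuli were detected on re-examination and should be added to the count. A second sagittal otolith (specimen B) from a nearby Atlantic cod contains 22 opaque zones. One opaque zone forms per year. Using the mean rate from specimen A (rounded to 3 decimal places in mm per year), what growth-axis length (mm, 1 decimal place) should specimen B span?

Specimen A: true opaque zone count = 53 + 2 = 55.
A: Extension rate ≈ 10.5 / 55 = 0.191 mm/year.
Length of B = 0.191 × 22 = 4.2 mm.

4.2 mm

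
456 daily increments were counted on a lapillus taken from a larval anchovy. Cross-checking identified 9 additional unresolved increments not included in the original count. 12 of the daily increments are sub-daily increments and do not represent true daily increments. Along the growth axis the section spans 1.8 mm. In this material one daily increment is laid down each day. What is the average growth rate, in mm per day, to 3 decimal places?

Adjusted count: 456 − 12 + 9 = 453 daily increments.
1.8 mm over 453 days gives 1.8 / 453 ≈ 0.004 mm per day.

0.004 mm per day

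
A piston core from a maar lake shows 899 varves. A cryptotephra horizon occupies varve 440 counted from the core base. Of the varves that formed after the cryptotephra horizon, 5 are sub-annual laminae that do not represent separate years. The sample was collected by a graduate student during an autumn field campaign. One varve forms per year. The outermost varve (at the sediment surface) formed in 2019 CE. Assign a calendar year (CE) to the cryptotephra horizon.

1565 CE

Between varve 440 and the sediment surface there are 899 − 440 = 459 varves.
459 − 5 false = 454 true varves after the cryptotephra horizon.
Counting back 454 years from 2019 CE places the cryptotephra horizon in 2019 − 454 = 1565 CE.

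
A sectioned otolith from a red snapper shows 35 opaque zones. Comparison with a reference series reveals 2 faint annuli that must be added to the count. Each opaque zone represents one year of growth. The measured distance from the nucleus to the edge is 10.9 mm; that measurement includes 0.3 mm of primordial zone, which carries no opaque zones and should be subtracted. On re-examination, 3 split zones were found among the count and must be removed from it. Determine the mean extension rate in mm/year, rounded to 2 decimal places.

After corrections the count is 35 − 3 + 2 = 34 opaque zones.
Removing the 0.3 mm offcut leaves 10.9 − 0.3 = 10.6 mm.
Extension rate ≈ 10.6 / 34 = 0.31 mm/year.

0.31 mm/year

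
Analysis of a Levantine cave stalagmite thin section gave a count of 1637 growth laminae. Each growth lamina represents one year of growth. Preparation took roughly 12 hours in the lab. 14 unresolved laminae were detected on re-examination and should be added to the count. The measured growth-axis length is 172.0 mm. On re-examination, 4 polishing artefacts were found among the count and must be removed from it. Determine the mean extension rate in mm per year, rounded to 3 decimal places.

0.104 mm per year

Correcting the raw count gives 1637 − 4 + 14 = 1647 true growth laminae.
Extension rate ≈ 172.0 / 1647 = 0.104 mm per year.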